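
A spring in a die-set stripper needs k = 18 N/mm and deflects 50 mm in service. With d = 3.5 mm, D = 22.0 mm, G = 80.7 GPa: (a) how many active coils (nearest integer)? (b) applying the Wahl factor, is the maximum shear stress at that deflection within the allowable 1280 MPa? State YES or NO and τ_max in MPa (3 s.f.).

(a) 8 coils; (b) NO, τ_max = 1440 MPa

N_a = Gd⁴/(8D³k) = (80.7×10³)(3.5⁴)/(8·22.0³·18) = 7.898 → N_a = 8
Actual rate k = Gd⁴/(8D³·8) = 17.77 N/mm
Working load F = kδ = 17.77·50 = 888.52 N
C = 22.0/3.5 = 6.2857; K_W = (4C−1)/(4C−4)+0.615/C = 1.2397
τ_max = K_W·8FD/(πd³) = 1.2397·1161 = 1439.3 MPa
τ_max > 1280 MPa → exceeds allowable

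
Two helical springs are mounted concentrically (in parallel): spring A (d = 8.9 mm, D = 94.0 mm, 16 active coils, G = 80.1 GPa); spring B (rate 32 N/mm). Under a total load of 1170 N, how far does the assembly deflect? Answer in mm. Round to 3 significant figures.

k_A = Gd⁴/(8D³N_a) = (80.1×10³)(8.9⁴)/(8·94.0³·16) = 4.7271 N/mm
Parallel: k_eq = 4.7271 + 32 = 36.727 N/mm
δ = F/k_eq = 1170/36.727 = 31.857 mm

31.9 mm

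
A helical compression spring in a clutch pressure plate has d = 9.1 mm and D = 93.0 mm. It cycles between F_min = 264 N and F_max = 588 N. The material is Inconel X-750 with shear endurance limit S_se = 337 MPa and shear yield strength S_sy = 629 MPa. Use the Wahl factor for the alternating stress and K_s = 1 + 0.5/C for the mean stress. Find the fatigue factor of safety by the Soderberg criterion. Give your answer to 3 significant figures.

2.53

C = D/d = 93.0/9.1 = 10.2198; K_W = (4C−1)/(4C−4)+0.615/C = 1.1415; K_s = 1+0.5/C = 1.0489
F_a = (F_max−F_min)/2 = 162 N; F_m = (F_max+F_min)/2 = 426 N
τ_a = K_W·8F_aD/(πd³) = 1.1415 × 50.911 = 58.116 MPa
τ_m = K_s·8F_mD/(πd³) = 1.0489 × 133.88 = 140.43 MPa
Soderberg: 1/n_f = τ_a/S_se + τ_m/S_sy = 58.116/337 + 140.43/629 = 0.17245 + 0.22326 = 0.39571
n_f = 1/0.39571 = 2.527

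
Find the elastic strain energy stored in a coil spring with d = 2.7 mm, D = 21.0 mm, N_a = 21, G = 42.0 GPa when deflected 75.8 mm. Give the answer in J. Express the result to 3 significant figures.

4.12 J

k = Gd⁴/(8D³N_a) = (42.0×10³)(2.7⁴)/(8·21.0³·21) = 1.4346 N/mm
U = ½kδ² = 0.5 × 1.4346 × 75.8² = 4121.4 N·mm = 4.1214 J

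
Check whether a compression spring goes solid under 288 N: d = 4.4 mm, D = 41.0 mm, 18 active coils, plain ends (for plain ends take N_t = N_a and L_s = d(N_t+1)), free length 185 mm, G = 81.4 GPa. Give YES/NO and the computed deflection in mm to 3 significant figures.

NO, δ = 93.7 mm

k = Gd⁴/(8D³N_a) = (81.4×10³)(4.4⁴)/(8·41.0³·18) = 3.0741 N/mm
N_t = 18; L_s = 4.4·19 = 83.6 mm; δ_solid = L₀ − L_s = 185 − 83.6 = 101.4 mm
δ = F/k = 288/3.0741 = 93.685 mm
δ < δ_solid → spring does not go solid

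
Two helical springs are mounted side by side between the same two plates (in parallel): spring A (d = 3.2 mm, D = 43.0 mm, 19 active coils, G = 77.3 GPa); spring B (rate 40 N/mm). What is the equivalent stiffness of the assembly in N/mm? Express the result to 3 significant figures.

40.7 N/mm

k_A = Gd⁴/(8D³N_a) = (77.3×10³)(3.2⁴)/(8·43.0³·19) = 0.6707 N/mm
Parallel: k_eq = 0.6707 + 40 = 40.671 N/mm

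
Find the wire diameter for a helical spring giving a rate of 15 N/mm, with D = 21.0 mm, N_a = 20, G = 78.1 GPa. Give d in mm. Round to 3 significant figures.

d = (8D³N_a·k / G)^(1/4) = (8·21.0³·20·15 / (78.1×10³))^0.25
  = (284.59)^0.25 = 4.1073 mm

4.11 mm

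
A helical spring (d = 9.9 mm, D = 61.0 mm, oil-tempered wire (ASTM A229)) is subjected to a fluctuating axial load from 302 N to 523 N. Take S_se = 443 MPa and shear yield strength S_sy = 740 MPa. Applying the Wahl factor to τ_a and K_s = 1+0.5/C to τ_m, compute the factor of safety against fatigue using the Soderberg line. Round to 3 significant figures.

6.84

C = D/d = 61.0/9.9 = 6.1616; K_W = (4C−1)/(4C−4)+0.615/C = 1.2451; K_s = 1+0.5/C = 1.0811
F_a = (F_max−F_min)/2 = 110.5 N; F_m = (F_max+F_min)/2 = 412.5 N
τ_a = K_W·8F_aD/(πd³) = 1.2451 × 17.69 = 22.026 MPa
τ_m = K_s·8F_mD/(πd³) = 1.0811 × 66.037 = 71.396 MPa
Soderberg: 1/n_f = τ_a/S_se + τ_m/S_sy = 22.026/443 + 71.396/740 = 0.04972 + 0.09648 = 0.1462
n_f = 1/0.1462 = 6.84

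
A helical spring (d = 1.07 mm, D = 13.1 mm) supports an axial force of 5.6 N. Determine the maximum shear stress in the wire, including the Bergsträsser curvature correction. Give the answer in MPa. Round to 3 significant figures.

169 MPa

Spring index C = D/d = 13.1/1.07 = 12.2430
K_B = (4C+2)/(4C−3) = 50.972/45.972 = 1.1088
τ₀ = 8FD/(πd³) = 8·5.6·13.1/(π·1.07³) = 586.88/3.8486 = 152.49 MPa
τ_max = K·τ₀ = 1.1088 × 152.49 = 169.08 MPa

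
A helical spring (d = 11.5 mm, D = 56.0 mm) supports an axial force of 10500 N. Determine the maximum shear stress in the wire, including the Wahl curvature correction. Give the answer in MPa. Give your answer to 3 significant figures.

1300 MPa

Spring index C = D/d = 56.0/11.5 = 4.8696
K_W = (4C−1)/(4C−4) + 0.615/C = 18.478/15.478 + 0.1263 = 1.3201
τ₀ = 8FD/(πd³) = 8·10500·56.0/(π·11.5³) = 4.704e+06/4778 = 984.52 MPa
τ_max = K·τ₀ = 1.3201 × 984.52 = 1299.7 MPa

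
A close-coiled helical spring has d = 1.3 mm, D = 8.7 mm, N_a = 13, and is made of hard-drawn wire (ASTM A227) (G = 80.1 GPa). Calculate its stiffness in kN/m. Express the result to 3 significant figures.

3.34 kN/m

k = Gd⁴/(8D³N_a) = (80.1×10³ × 1.3⁴) / (8 × 8.7³ × 13)
  = 228774 / 68484.3 = 3.3405 N/mm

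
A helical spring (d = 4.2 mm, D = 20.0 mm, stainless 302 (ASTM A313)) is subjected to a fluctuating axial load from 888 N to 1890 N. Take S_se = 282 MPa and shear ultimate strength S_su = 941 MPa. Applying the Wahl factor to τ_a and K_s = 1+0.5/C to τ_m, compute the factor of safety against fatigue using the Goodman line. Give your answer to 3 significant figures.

0.364

C = D/d = 20.0/4.2 = 4.7619; K_W = (4C−1)/(4C−4)+0.615/C = 1.3285; K_s = 1+0.5/C = 1.1050
F_a = (F_max−F_min)/2 = 501 N; F_m = (F_max+F_min)/2 = 1389 N
τ_a = K_W·8F_aD/(πd³) = 1.3285 × 344.4 = 457.54 MPa
τ_m = K_s·8F_mD/(πd³) = 1.1050 × 954.83 = 1055.1 MPa
Goodman: 1/n_f = τ_a/S_se + τ_m/S_su = 457.54/282 + 1055.1/941 = 1.62247 + 1.12124 = 2.7437
n_f = 1/2.7437 = 0.3645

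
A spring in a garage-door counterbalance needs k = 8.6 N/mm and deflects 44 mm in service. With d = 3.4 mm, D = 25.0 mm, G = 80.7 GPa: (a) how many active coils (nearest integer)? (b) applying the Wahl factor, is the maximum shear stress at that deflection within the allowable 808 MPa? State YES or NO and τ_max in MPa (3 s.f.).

N_a = Gd⁴/(8D³k) = (80.7×10³)(3.4⁴)/(8·25.0³·8.6) = 10.03 → N_a = 10
Actual rate k = Gd⁴/(8D³·10) = 8.6274 N/mm
Working load F = kδ = 8.6274·44 = 379.6 N
C = 25.0/3.4 = 7.3529; K_W = (4C−1)/(4C−4)+0.615/C = 1.2017
τ_max = K_W·8FD/(πd³) = 1.2017·614.86 = 738.87 MPa
τ_max ≤ 808 MPa → acceptable

(a) 10 coils; (b) YES, τ_max = 739 MPa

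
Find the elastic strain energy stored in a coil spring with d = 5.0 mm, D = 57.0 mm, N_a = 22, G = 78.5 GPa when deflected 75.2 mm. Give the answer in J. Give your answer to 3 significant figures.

4.26 J

k = Gd⁴/(8D³N_a) = (78.5×10³)(5.0⁴)/(8·57.0³·22) = 1.5053 N/mm
U = ½kδ² = 0.5 × 1.5053 × 75.2² = 4256.2 N·mm = 4.2562 J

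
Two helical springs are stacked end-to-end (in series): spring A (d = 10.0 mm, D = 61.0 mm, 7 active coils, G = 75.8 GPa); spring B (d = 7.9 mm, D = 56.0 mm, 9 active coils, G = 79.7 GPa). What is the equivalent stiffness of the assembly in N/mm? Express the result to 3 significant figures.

k_A = Gd⁴/(8D³N_a) = (75.8×10³)(10.0⁴)/(8·61.0³·7) = 59.634 N/mm
k_B = Gd⁴/(8D³N_a) = (79.7×10³)(7.9⁴)/(8·56.0³·9) = 24.551 N/mm
Series: 1/k_eq = 1/59.634 + 1/24.551 = 0.0575; k_eq = 17.391 N/mm

17.4 N/mm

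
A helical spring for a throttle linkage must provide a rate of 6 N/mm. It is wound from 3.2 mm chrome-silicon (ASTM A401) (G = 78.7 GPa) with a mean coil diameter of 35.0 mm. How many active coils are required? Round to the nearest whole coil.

4

N_a = Gd⁴/(8D³k) = (78.7×10³ × 3.2⁴)/(8 × 35.0³ × 6)
    = 8.25229e+06 / 2.058e+06 = 4.01 → 4 coils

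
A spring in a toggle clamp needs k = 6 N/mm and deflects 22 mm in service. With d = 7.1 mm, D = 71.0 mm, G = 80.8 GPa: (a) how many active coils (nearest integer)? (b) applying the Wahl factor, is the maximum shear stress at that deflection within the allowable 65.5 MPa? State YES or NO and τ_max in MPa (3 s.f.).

N_a = Gd⁴/(8D³k) = (80.8×10³)(7.1⁴)/(8·71.0³·6) = 11.95 → N_a = 12
Actual rate k = Gd⁴/(8D³·12) = 5.9758 N/mm
Working load F = kδ = 5.9758·22 = 131.47 N
C = 71.0/7.1 = 10.0000; K_W = (4C−1)/(4C−4)+0.615/C = 1.1448
τ_max = K_W·8FD/(πd³) = 1.1448·66.412 = 76.03 MPa
τ_max > 65.5 MPa → exceeds allowable

(a) 12 coils; (b) NO, τ_max = 76.0 MPa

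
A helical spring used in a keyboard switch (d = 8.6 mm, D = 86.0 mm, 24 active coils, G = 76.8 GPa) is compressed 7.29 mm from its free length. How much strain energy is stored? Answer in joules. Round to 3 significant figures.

k = Gd⁴/(8D³N_a) = (76.8×10³)(8.6⁴)/(8·86.0³·24) = 3.44 N/mm
U = ½kδ² = 0.5 × 3.44 × 7.29² = 91.408 N·mm = 0.091408 J

0.0914 J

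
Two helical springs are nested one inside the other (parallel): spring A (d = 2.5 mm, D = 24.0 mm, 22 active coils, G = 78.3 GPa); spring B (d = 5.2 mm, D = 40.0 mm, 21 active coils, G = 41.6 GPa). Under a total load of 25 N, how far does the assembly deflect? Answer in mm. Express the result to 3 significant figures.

k_A = Gd⁴/(8D³N_a) = (78.3×10³)(2.5⁴)/(8·24.0³·22) = 1.2571 N/mm
k_B = Gd⁴/(8D³N_a) = (41.6×10³)(5.2⁴)/(8·40.0³·21) = 2.8289 N/mm
Parallel: k_eq = 1.2571 + 2.8289 = 4.086 N/mm
δ = F/k_eq = 25/4.086 = 6.1184 mm

6.12 mm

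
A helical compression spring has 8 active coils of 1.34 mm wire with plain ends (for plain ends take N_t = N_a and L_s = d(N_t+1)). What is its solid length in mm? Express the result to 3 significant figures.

plain ends: N_t = N_a = 8
L_s = d·(N_t+1) = 1.34 × 9 = 12.06 mm

12.1 mm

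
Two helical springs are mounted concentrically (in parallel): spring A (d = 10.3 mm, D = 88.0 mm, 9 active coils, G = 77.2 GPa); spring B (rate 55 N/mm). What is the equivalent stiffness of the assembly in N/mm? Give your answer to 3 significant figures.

k_A = Gd⁴/(8D³N_a) = (77.2×10³)(10.3⁴)/(8·88.0³·9) = 17.709 N/mm
Parallel: k_eq = 17.709 + 55 = 72.709 N/mm

72.7 N/mm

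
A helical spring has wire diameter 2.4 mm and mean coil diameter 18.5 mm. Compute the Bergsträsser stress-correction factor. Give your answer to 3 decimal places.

C = D/d = 18.5/2.4 = 7.7083
K_B = (4C+2)/(4C−3) = 32.833/27.833 = 1.1796

1.180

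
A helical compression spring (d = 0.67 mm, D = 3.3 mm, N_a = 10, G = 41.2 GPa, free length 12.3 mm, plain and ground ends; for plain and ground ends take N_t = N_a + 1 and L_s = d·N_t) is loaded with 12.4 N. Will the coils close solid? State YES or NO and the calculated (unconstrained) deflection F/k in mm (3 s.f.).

k = Gd⁴/(8D³N_a) = (41.2×10³)(0.67⁴)/(8·3.3³·10) = 2.8878 N/mm
N_t = 11; L_s = 0.67·11 = 7.37 mm; δ_solid = L₀ − L_s = 12.3 − 7.37 = 4.93 mm
δ = F/k = 12.4/2.8878 = 4.294 mm
δ < δ_solid → spring does not go solid

NO, δ = 4.29 mm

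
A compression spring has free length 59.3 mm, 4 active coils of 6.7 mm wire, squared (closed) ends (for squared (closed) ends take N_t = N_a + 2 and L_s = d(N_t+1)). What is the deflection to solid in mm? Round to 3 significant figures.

12.4 mm

N_t = 6; L_s = 6.7·7 = 46.9 mm
δ_solid = L₀ − L_s = 59.3 − 46.9 = 12.4 mm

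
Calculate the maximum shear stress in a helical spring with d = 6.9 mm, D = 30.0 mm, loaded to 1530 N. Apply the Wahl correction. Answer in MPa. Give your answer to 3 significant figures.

486 MPa

Spring index C = D/d = 30.0/6.9 = 4.3478
K_W = (4C−1)/(4C−4) + 0.615/C = 16.391/13.391 + 0.1414 = 1.3655
τ₀ = 8FD/(πd³) = 8·1530·30.0/(π·6.9³) = 367200/1032 = 355.8 MPa
τ_max = K·τ₀ = 1.3655 × 355.8 = 485.84 MPa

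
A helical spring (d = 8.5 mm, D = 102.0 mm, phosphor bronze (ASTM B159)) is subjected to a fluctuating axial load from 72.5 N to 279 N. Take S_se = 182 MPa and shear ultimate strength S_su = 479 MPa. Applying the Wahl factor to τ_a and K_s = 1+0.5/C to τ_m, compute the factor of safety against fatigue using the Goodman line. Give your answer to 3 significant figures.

2.32

C = D/d = 102.0/8.5 = 12.0000; K_W = (4C−1)/(4C−4)+0.615/C = 1.1194; K_s = 1+0.5/C = 1.0417
F_a = (F_max−F_min)/2 = 103.25 N; F_m = (F_max+F_min)/2 = 175.75 N
τ_a = K_W·8F_aD/(πd³) = 1.1194 × 43.669 = 48.885 MPa
τ_m = K_s·8F_mD/(πd³) = 1.0417 × 74.333 = 77.43 MPa
Goodman: 1/n_f = τ_a/S_se + τ_m/S_su = 48.885/182 + 77.43/479 = 0.26860 + 0.16165 = 0.43024
n_f = 1/0.43024 = 2.324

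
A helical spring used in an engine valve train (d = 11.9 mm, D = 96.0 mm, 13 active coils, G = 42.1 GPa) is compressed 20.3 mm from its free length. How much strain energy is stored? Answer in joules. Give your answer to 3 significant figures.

1.89 J

k = Gd⁴/(8D³N_a) = (42.1×10³)(11.9⁴)/(8·96.0³·13) = 9.1754 N/mm
U = ½kδ² = 0.5 × 9.1754 × 20.3² = 1890.5 N·mm = 1.8905 J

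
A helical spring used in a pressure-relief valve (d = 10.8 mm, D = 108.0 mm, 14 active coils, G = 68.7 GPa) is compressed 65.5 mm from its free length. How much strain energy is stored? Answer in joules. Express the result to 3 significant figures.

14.2 J

k = Gd⁴/(8D³N_a) = (68.7×10³)(10.8⁴)/(8·108.0³·14) = 6.6246 N/mm
U = ½kδ² = 0.5 × 6.6246 × 65.5² = 14211 N·mm = 14.211 J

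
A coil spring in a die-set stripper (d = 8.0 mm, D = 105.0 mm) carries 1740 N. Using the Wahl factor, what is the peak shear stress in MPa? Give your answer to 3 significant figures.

Spring index C = D/d = 105.0/8.0 = 13.1250
K_W = (4C−1)/(4C−4) + 0.615/C = 51.500/48.500 + 0.0469 = 1.1087
τ₀ = 8FD/(πd³) = 8·1740·105.0/(π·8.0³) = 1.4616e+06/1608.5 = 908.68 MPa
τ_max = K·τ₀ = 1.1087 × 908.68 = 1007.5 MPa

1010 MPa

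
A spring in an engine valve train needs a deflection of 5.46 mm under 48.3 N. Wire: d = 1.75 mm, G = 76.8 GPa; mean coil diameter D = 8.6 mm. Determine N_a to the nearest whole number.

16

Required rate k = F/δ = 48.3/5.46 = 8.8462 N/mm
N_a = Gd⁴/(8D³k) = (76.8×10³ × 1.75⁴)/(8 × 8.6³ × 8.8462)
    = 720300 / 45013.2 = 16 → 16 coils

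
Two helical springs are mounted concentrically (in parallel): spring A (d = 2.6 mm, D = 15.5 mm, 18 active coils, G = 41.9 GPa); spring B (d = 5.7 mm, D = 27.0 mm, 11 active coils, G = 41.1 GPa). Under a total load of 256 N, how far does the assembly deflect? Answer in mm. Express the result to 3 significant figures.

k_A = Gd⁴/(8D³N_a) = (41.9×10³)(2.6⁴)/(8·15.5³·18) = 3.5707 N/mm
k_B = Gd⁴/(8D³N_a) = (41.1×10³)(5.7⁴)/(8·27.0³·11) = 25.048 N/mm
Parallel: k_eq = 3.5707 + 25.048 = 28.618 N/mm
δ = F/k_eq = 256/28.618 = 8.9453 mm

8.95 mm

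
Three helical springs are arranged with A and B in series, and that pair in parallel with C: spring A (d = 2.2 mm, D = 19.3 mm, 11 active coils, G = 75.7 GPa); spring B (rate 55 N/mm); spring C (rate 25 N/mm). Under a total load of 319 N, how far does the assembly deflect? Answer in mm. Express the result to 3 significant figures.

k_A = Gd⁴/(8D³N_a) = (75.7×10³)(2.2⁴)/(8·19.3³·11) = 2.8031 N/mm
Springs A,B series: k_AB = 1/(1/2.8031+1/55) = 2.6671 N/mm; parallel with C: k_eq = 2.6671+25 = 27.667 N/mm
δ = F/k_eq = 319/27.667 = 11.53 mm

11.5 mm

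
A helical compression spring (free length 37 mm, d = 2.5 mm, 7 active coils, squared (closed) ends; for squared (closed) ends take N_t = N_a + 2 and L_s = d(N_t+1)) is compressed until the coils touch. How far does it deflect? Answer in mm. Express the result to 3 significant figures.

12.0 mm

N_t = 9; L_s = 2.5·10 = 25 mm
δ_solid = L₀ − L_s = 37 − 25 = 12 mm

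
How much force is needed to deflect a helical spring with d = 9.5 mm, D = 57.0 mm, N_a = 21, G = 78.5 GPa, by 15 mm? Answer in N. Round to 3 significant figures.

308 N

k = Gd⁴/(8D³N_a) = (78.5×10³)(9.5⁴)/(8·57.0³·21) = 20.551 N/mm
F = k·δ = 20.551 × 15 = 308.26 N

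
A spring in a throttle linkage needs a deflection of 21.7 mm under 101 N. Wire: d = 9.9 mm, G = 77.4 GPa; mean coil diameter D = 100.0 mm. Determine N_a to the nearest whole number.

Required rate k = F/δ = 101/21.7 = 4.6544 N/mm
N_a = Gd⁴/(8D³k) = (77.4×10³ × 9.9⁴)/(8 × 100.0³ × 4.6544)
    = 7.43501e+08 / 3.7235e+07 = 19.97 → 20 coils

20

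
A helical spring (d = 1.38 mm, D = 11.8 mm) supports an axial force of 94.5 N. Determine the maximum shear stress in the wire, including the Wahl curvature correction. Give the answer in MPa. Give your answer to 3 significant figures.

1270 MPa

Spring index C = D/d = 11.8/1.38 = 8.5507
K_W = (4C−1)/(4C−4) + 0.615/C = 33.203/30.203 + 0.0719 = 1.1713
τ₀ = 8FD/(πd³) = 8·94.5·11.8/(π·1.38³) = 8920.8/8.2563 = 1080.5 MPa
τ_max = K·τ₀ = 1.1713 × 1080.5 = 1265.5 MPa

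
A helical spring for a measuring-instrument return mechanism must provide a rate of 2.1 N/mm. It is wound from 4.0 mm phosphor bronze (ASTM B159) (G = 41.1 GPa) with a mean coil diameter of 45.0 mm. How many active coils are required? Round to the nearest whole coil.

7

N_a = Gd⁴/(8D³k) = (41.1×10³ × 4.0⁴)/(8 × 45.0³ × 2.1)
    = 1.05216e+07 / 1.5309e+06 = 6.873 → 7 coils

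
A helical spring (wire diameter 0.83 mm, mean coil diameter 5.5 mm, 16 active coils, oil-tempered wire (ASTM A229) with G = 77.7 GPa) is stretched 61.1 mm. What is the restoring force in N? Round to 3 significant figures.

106 N

k = Gd⁴/(8D³N_a) = (77.7×10³)(0.83⁴)/(8·5.5³·16) = 1.7316 N/mm
F = k·δ = 1.7316 × 61.1 = 105.8 N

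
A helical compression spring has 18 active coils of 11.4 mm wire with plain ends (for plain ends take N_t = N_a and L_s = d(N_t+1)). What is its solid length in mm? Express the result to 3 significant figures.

217 mm

plain ends: N_t = N_a = 18
L_s = d·(N_t+1) = 11.4 × 19 = 216.6 mm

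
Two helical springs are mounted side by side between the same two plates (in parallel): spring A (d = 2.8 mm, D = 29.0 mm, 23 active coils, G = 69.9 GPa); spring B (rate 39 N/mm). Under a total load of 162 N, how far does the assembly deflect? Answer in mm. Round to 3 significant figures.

4.05 mm

k_A = Gd⁴/(8D³N_a) = (69.9×10³)(2.8⁴)/(8·29.0³·23) = 0.95741 N/mm
Parallel: k_eq = 0.95741 + 39 = 39.957 N/mm
δ = F/k_eq = 162/39.957 = 4.0543 mm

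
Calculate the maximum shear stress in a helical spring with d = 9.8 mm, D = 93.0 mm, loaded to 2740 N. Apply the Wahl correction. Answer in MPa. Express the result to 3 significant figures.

Spring index C = D/d = 93.0/9.8 = 9.4898
K_W = (4C−1)/(4C−4) + 0.615/C = 36.959/33.959 + 0.0648 = 1.1531
τ₀ = 8FD/(πd³) = 8·2740·93.0/(π·9.8³) = 2.03856e+06/2956.8 = 689.44 MPa
τ_max = K·τ₀ = 1.1531 × 689.44 = 795.02 MPa

795 MPa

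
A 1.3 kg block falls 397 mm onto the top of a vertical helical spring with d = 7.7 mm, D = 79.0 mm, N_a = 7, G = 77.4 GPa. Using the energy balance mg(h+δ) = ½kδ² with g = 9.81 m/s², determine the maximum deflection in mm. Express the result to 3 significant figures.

k = Gd⁴/(8D³N_a) = (77.4×10³)(7.7⁴)/(8·79.0³·7) = 9.8545 N/mm
W = mg = 1.3 × 9.81 = 12.753 N
½kδ² − Wδ − Wh = 0 → δ = (W + √(W² + 2kWh))/k
δ = (12.753 + √(162.64 + 99785.5))/9.8545 = (12.753 + 316.15)/9.8545 = 33.375 mm

33.4 mm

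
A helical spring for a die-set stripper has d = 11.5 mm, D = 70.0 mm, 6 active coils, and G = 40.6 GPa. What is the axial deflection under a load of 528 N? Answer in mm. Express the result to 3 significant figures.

12.2 mm

k = Gd⁴/(8D³N_a) = (40.6×10³)(11.5⁴)/(8·70.0³·6) = 43.13 N/mm
δ = F/k = 528 / 43.13 = 12.242 mm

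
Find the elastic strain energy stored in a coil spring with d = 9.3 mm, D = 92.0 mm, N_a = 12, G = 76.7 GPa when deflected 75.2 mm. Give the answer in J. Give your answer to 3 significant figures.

k = Gd⁴/(8D³N_a) = (76.7×10³)(9.3⁴)/(8·92.0³·12) = 7.6752 N/mm
U = ½kδ² = 0.5 × 7.6752 × 75.2² = 21702 N·mm = 21.702 J

21.7 J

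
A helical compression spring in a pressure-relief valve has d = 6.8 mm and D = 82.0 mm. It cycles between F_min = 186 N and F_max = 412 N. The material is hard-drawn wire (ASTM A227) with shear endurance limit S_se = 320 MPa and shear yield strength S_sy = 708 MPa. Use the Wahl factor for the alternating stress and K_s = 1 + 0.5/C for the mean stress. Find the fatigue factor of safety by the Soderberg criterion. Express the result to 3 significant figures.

C = D/d = 82.0/6.8 = 12.0588; K_W = (4C−1)/(4C−4)+0.615/C = 1.1188; K_s = 1+0.5/C = 1.0415
F_a = (F_max−F_min)/2 = 113 N; F_m = (F_max+F_min)/2 = 299 N
τ_a = K_W·8F_aD/(πd³) = 1.1188 × 75.042 = 83.959 MPa
τ_m = K_s·8F_mD/(πd³) = 1.0415 × 198.56 = 206.8 MPa
Soderberg: 1/n_f = τ_a/S_se + τ_m/S_sy = 83.959/320 + 206.8/708 = 0.26237 + 0.29208 = 0.55446
n_f = 1/0.55446 = 1.804

1.80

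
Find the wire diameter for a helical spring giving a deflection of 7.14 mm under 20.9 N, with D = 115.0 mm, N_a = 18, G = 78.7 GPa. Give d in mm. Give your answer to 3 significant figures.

9.50 mm

Required rate k = F/δ = 20.9/7.14 = 2.9272 N/mm
d = (8D³N_a·k / G)^(1/4) = (8·115.0³·18·2.9272 / (78.7×10³))^0.25
  = (8145.7)^0.25 = 9.5002 mm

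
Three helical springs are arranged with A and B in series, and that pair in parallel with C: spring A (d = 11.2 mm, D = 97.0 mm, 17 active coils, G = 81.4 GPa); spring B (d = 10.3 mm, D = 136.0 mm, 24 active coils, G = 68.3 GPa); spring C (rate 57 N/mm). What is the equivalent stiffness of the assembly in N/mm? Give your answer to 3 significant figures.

58.4 N/mm

k_A = Gd⁴/(8D³N_a) = (81.4×10³)(11.2⁴)/(8·97.0³·17) = 10.319 N/mm
k_B = Gd⁴/(8D³N_a) = (68.3×10³)(10.3⁴)/(8·136.0³·24) = 1.5917 N/mm
Springs A,B series: k_AB = 1/(1/10.319+1/1.5917) = 1.379 N/mm; parallel with C: k_eq = 1.379+57 = 58.379 N/mm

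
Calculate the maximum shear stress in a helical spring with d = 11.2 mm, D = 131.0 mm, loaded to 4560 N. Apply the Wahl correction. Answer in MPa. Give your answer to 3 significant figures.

1220 MPa

Spring index C = D/d = 131.0/11.2 = 11.6964
K_W = (4C−1)/(4C−4) + 0.615/C = 45.786/42.786 + 0.0526 = 1.1227
τ₀ = 8FD/(πd³) = 8·4560·131.0/(π·11.2³) = 4.77888e+06/4413.7 = 1082.7 MPa
τ_max = K·τ₀ = 1.1227 × 1082.7 = 1215.6 MPa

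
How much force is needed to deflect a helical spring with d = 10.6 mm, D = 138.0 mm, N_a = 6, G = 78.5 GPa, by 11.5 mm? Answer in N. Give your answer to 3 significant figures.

k = Gd⁴/(8D³N_a) = (78.5×10³)(10.6⁴)/(8·138.0³·6) = 7.8562 N/mm
F = k·δ = 7.8562 × 11.5 = 90.347 N

90.3 N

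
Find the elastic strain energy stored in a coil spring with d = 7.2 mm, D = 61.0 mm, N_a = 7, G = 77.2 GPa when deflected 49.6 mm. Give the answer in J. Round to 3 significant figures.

20.1 J

k = Gd⁴/(8D³N_a) = (77.2×10³)(7.2⁴)/(8·61.0³·7) = 16.322 N/mm
U = ½kδ² = 0.5 × 16.322 × 49.6² = 20077 N·mm = 20.077 J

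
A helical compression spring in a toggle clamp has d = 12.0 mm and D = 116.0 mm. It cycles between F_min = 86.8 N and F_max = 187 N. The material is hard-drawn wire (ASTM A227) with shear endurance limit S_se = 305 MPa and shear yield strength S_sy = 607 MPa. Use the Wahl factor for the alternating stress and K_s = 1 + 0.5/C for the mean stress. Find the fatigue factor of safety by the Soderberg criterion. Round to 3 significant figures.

13.7

C = D/d = 116.0/12.0 = 9.6667; K_W = (4C−1)/(4C−4)+0.615/C = 1.1502; K_s = 1+0.5/C = 1.0517
F_a = (F_max−F_min)/2 = 50.1 N; F_m = (F_max+F_min)/2 = 136.9 N
τ_a = K_W·8F_aD/(πd³) = 1.1502 × 8.5643 = 9.8503 MPa
τ_m = K_s·8F_mD/(πd³) = 1.0517 × 23.402 = 24.613 MPa
Soderberg: 1/n_f = τ_a/S_se + τ_m/S_sy = 9.8503/305 + 24.613/607 = 0.03230 + 0.04055 = 0.072844
n_f = 1/0.072844 = 13.73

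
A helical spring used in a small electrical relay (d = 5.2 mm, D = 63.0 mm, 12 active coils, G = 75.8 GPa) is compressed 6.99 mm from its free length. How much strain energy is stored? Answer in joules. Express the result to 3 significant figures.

k = Gd⁴/(8D³N_a) = (75.8×10³)(5.2⁴)/(8·63.0³·12) = 2.3088 N/mm
U = ½kδ² = 0.5 × 2.3088 × 6.99² = 56.405 N·mm = 0.056405 J

0.0564 J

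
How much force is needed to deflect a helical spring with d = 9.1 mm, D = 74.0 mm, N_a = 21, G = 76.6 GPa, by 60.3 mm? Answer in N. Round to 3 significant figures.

465 N

k = Gd⁴/(8D³N_a) = (76.6×10³)(9.1⁴)/(8·74.0³·21) = 7.716 N/mm
F = k·δ = 7.716 × 60.3 = 465.27 N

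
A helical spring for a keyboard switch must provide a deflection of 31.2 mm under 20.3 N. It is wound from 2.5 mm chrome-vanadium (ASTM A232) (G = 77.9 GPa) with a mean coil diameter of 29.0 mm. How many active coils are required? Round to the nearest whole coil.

Required rate k = F/δ = 20.3/31.2 = 0.65064 N/mm
N_a = Gd⁴/(8D³k) = (77.9×10³ × 2.5⁴)/(8 × 29.0³ × 0.65064)
    = 3.04297e+06 / 126948 = 23.97 → 24 coils

24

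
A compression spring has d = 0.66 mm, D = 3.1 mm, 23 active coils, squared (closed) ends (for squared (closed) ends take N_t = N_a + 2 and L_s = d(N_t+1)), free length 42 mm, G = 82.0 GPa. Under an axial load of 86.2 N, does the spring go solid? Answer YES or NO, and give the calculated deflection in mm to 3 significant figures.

YES, δ = 30.4 mm

k = Gd⁴/(8D³N_a) = (82.0×10³)(0.66⁴)/(8·3.1³·23) = 2.8385 N/mm
N_t = 25; L_s = 0.66·26 = 17.16 mm; δ_solid = L₀ − L_s = 42 − 17.16 = 24.84 mm
δ = F/k = 86.2/2.8385 = 30.368 mm
δ ≥ δ_solid → spring goes solid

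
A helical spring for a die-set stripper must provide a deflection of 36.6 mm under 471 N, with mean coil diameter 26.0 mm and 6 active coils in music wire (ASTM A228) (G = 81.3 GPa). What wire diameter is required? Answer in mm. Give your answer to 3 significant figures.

3.40 mm

Required rate k = F/δ = 471/36.6 = 12.869 N/mm
d = (8D³N_a·k / G)^(1/4) = (8·26.0³·6·12.869 / (81.3×10³))^0.25
  = (133.54)^0.25 = 3.3994 mm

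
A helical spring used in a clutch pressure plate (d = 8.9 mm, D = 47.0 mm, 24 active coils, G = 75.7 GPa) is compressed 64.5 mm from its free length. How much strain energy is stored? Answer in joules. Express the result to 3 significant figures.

49.6 J

k = Gd⁴/(8D³N_a) = (75.7×10³)(8.9⁴)/(8·47.0³·24) = 23.827 N/mm
U = ½kδ² = 0.5 × 23.827 × 64.5² = 49562 N·mm = 49.562 J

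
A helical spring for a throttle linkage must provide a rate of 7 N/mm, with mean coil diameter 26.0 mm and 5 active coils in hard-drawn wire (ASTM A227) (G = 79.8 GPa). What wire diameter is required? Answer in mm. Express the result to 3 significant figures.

2.80 mm

d = (8D³N_a·k / G)^(1/4) = (8·26.0³·5·7 / (79.8×10³))^0.25
  = (61.67)^0.25 = 2.8023 mm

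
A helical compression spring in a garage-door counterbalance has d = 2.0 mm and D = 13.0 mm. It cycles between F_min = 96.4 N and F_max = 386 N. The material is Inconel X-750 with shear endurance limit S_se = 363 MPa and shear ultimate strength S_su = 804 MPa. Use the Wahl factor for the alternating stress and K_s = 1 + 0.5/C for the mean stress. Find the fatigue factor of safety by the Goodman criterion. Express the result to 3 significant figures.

0.297

C = D/d = 13.0/2.0 = 6.5000; K_W = (4C−1)/(4C−4)+0.615/C = 1.2310; K_s = 1+0.5/C = 1.0769
F_a = (F_max−F_min)/2 = 144.8 N; F_m = (F_max+F_min)/2 = 241.2 N
τ_a = K_W·8F_aD/(πd³) = 1.2310 × 599.19 = 737.59 MPa
τ_m = K_s·8F_mD/(πd³) = 1.0769 × 998.09 = 1074.9 MPa
Goodman: 1/n_f = τ_a/S_se + τ_m/S_su = 737.59/363 + 1074.9/804 = 2.03192 + 1.33690 = 3.3688
n_f = 1/3.3688 = 0.2968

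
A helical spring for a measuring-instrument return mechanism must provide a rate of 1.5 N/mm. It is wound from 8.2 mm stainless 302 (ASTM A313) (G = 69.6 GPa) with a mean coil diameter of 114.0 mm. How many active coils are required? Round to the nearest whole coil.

18

N_a = Gd⁴/(8D³k) = (69.6×10³ × 8.2⁴)/(8 × 114.0³ × 1.5)
    = 3.14677e+08 / 1.77785e+07 = 17.7 → 18 coils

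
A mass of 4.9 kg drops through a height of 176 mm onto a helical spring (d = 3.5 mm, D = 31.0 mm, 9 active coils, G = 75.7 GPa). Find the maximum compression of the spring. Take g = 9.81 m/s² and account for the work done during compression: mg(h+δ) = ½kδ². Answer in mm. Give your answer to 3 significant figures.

66.3 mm

k = Gd⁴/(8D³N_a) = (75.7×10³)(3.5⁴)/(8·31.0³·9) = 5.296 N/mm
W = mg = 4.9 × 9.81 = 48.069 N
½kδ² − Wδ − Wh = 0 → δ = (W + √(W² + 2kWh))/k
δ = (48.069 + √(2310.6 + 89610.4))/5.296 = (48.069 + 303.18)/5.296 = 66.324 mm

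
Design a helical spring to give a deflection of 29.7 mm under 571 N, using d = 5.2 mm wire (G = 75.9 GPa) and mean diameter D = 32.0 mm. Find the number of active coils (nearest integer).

Required rate k = F/δ = 571/29.7 = 19.226 N/mm
N_a = Gd⁴/(8D³k) = (75.9×10³ × 5.2⁴)/(8 × 32.0³ × 19.226)
    = 5.54952e+07 / 5.03987e+06 = 11.01 → 11 coils

11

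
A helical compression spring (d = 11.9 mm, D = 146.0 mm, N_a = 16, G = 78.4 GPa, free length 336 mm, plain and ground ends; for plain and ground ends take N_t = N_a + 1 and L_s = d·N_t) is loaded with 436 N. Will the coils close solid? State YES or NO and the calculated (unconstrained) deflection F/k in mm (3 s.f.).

k = Gd⁴/(8D³N_a) = (78.4×10³)(11.9⁴)/(8·146.0³·16) = 3.9467 N/mm
N_t = 17; L_s = 11.9·17 = 202.3 mm; δ_solid = L₀ − L_s = 336 − 202.3 = 133.7 mm
δ = F/k = 436/3.9467 = 110.47 mm
δ < δ_solid → spring does not go solid

NO, δ = 110 mm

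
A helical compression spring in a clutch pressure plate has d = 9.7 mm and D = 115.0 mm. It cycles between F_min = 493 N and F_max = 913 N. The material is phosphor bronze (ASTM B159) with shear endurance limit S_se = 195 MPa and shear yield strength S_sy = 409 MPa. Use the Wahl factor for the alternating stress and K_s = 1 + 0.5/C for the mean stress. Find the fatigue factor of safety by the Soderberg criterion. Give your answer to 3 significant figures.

1.04

C = D/d = 115.0/9.7 = 11.8557; K_W = (4C−1)/(4C−4)+0.615/C = 1.1210; K_s = 1+0.5/C = 1.0422
F_a = (F_max−F_min)/2 = 210 N; F_m = (F_max+F_min)/2 = 703 N
τ_a = K_W·8F_aD/(πd³) = 1.1210 × 67.382 = 75.532 MPa
τ_m = K_s·8F_mD/(πd³) = 1.0422 × 225.57 = 235.08 MPa
Soderberg: 1/n_f = τ_a/S_se + τ_m/S_sy = 75.532/195 + 235.08/409 = 0.38735 + 0.57477 = 0.96212
n_f = 1/0.96212 = 1.039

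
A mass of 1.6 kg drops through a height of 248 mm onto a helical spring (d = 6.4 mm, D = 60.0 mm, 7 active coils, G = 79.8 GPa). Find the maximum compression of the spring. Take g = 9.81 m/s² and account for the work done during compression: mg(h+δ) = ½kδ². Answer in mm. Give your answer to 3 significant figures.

k = Gd⁴/(8D³N_a) = (79.8×10³)(6.4⁴)/(8·60.0³·7) = 11.068 N/mm
W = mg = 1.6 × 9.81 = 15.696 N
½kδ² − Wδ − Wh = 0 → δ = (W + √(W² + 2kWh))/k
δ = (15.696 + √(246.36 + 86169.1))/11.068 = (15.696 + 293.97)/11.068 = 27.977 mm

28.0 mm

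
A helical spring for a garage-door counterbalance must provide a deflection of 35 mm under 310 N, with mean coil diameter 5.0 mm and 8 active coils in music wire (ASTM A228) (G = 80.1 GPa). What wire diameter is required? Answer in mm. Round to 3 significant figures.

Required rate k = F/δ = 310/35 = 8.8571 N/mm
d = (8D³N_a·k / G)^(1/4) = (8·5.0³·8·8.8571 / (80.1×10³))^0.25
  = (0.88461)^0.25 = 0.9698 mm

0.970 mm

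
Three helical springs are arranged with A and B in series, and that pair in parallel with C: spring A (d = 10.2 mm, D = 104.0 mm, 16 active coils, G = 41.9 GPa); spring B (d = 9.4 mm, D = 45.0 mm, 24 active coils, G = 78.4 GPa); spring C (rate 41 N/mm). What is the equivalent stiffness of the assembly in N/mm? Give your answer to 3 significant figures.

k_A = Gd⁴/(8D³N_a) = (41.9×10³)(10.2⁴)/(8·104.0³·16) = 3.15 N/mm
k_B = Gd⁴/(8D³N_a) = (78.4×10³)(9.4⁴)/(8·45.0³·24) = 34.986 N/mm
Springs A,B series: k_AB = 1/(1/3.15+1/34.986) = 2.8898 N/mm; parallel with C: k_eq = 2.8898+41 = 43.89 N/mm

43.9 N/mm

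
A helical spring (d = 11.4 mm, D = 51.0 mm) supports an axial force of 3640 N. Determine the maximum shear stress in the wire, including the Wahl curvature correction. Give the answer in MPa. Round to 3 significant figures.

Spring index C = D/d = 51.0/11.4 = 4.4737
K_W = (4C−1)/(4C−4) + 0.615/C = 16.895/13.895 + 0.1375 = 1.3534
τ₀ = 8FD/(πd³) = 8·3640·51.0/(π·11.4³) = 1.48512e+06/4654.4 = 319.08 MPa
τ_max = K·τ₀ = 1.3534 × 319.08 = 431.83 MPa

432 MPa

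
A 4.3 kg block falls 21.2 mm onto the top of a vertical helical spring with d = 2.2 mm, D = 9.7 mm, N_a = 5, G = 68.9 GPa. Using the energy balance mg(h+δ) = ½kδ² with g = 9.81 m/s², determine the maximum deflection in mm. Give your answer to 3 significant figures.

7.39 mm

k = Gd⁴/(8D³N_a) = (68.9×10³)(2.2⁴)/(8·9.7³·5) = 44.211 N/mm
W = mg = 4.3 × 9.81 = 42.183 N
½kδ² − Wδ − Wh = 0 → δ = (W + √(W² + 2kWh))/k
δ = (42.183 + √(1779.4 + 79074.8))/44.211 = (42.183 + 284.35)/44.211 = 7.3857 mm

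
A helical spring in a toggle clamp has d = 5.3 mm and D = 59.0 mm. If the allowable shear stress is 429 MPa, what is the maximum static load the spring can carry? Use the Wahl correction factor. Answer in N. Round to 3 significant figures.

C = D/d = 59.0/5.3 = 11.1321
K_W = (4C−1)/(4C−4) + 0.615/C = 43.528/40.528 + 0.0552 = 1.1293
τ_max = K·8FD/(πd³) → F_max = τ_allow·πd³/(8DK)
F_max = 429·π·5.3³/(8·59.0·1.1293) = 2.0065e+05/533.01 = 376.44 N

376 N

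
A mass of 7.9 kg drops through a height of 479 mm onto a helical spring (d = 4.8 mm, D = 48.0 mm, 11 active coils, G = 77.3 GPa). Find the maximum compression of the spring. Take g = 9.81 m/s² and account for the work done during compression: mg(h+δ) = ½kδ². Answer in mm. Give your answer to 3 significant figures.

k = Gd⁴/(8D³N_a) = (77.3×10³)(4.8⁴)/(8·48.0³·11) = 4.2164 N/mm
W = mg = 7.9 × 9.81 = 77.499 N
½kδ² − Wδ − Wh = 0 → δ = (W + √(W² + 2kWh))/k
δ = (77.499 + √(6006.1 + 313040))/4.2164 = (77.499 + 564.84)/4.2164 = 152.34 mm

152 mm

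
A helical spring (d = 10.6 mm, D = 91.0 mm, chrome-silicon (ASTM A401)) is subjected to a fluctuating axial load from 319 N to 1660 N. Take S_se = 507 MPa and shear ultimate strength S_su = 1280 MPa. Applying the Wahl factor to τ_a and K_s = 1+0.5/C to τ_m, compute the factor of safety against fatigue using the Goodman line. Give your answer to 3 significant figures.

2.17

C = D/d = 91.0/10.6 = 8.5849; K_W = (4C−1)/(4C−4)+0.615/C = 1.1705; K_s = 1+0.5/C = 1.0582
F_a = (F_max−F_min)/2 = 670.5 N; F_m = (F_max+F_min)/2 = 989.5 N
τ_a = K_W·8F_aD/(πd³) = 1.1705 × 130.46 = 152.7 MPa
τ_m = K_s·8F_mD/(πd³) = 1.0582 × 192.52 = 203.73 MPa
Goodman: 1/n_f = τ_a/S_se + τ_m/S_su = 152.7/507 + 203.73/1280 = 0.30118 + 0.15917 = 0.46035
n_f = 1/0.46035 = 2.172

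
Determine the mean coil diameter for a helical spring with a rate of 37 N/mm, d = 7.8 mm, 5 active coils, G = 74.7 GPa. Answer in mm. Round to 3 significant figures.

D = (Gd⁴/(8N_a·k))^(1/3) = (74.7×10³·7.8⁴/(8·5·37))^(1/3)
  = (186826)^(1/3) = 57.1670 mm

57.2 mm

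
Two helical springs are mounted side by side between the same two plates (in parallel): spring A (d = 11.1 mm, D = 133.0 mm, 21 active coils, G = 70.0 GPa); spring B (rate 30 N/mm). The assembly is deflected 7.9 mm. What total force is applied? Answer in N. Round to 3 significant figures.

k_A = Gd⁴/(8D³N_a) = (70.0×10³)(11.1⁴)/(8·133.0³·21) = 2.6886 N/mm
Parallel: k_eq = 2.6886 + 30 = 32.689 N/mm
F = k_eq·δ = 32.689·7.9 = 258.24 N

258 N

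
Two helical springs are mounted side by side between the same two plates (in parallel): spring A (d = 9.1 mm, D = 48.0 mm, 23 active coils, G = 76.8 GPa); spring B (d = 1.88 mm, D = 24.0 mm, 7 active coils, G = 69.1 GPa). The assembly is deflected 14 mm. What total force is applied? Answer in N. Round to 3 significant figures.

378 N

k_A = Gd⁴/(8D³N_a) = (76.8×10³)(9.1⁴)/(8·48.0³·23) = 25.881 N/mm
k_B = Gd⁴/(8D³N_a) = (69.1×10³)(1.88⁴)/(8·24.0³·7) = 1.115 N/mm
Parallel: k_eq = 25.881 + 1.115 = 26.996 N/mm
F = k_eq·δ = 26.996·14 = 377.95 N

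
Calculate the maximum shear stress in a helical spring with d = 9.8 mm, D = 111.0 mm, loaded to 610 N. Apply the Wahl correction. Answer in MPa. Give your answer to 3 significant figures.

Spring index C = D/d = 111.0/9.8 = 11.3265
K_W = (4C−1)/(4C−4) + 0.615/C = 44.306/41.306 + 0.0543 = 1.1269
τ₀ = 8FD/(πd³) = 8·610·111.0/(π·9.8³) = 541680/2956.8 = 183.2 MPa
τ_max = K·τ₀ = 1.1269 × 183.2 = 206.45 MPa

206 MPa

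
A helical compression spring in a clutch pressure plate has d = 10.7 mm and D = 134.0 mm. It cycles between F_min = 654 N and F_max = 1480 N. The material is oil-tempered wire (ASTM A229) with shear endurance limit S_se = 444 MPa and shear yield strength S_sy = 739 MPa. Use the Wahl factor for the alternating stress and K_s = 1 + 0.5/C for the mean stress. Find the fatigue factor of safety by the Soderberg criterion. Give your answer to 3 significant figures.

C = D/d = 134.0/10.7 = 12.5234; K_W = (4C−1)/(4C−4)+0.615/C = 1.1142; K_s = 1+0.5/C = 1.0399
F_a = (F_max−F_min)/2 = 413 N; F_m = (F_max+F_min)/2 = 1067 N
τ_a = K_W·8F_aD/(πd³) = 1.1142 × 115.04 = 128.18 MPa
τ_m = K_s·8F_mD/(πd³) = 1.0399 × 297.21 = 309.07 MPa
Soderberg: 1/n_f = τ_a/S_se + τ_m/S_sy = 128.18/444 + 309.07/739 = 0.28868 + 0.41823 = 0.70691
n_f = 1/0.70691 = 1.415

1.41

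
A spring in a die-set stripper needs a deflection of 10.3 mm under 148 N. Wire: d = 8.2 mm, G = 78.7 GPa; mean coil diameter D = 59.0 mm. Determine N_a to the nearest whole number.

15

Required rate k = F/δ = 148/10.3 = 14.369 N/mm
N_a = Gd⁴/(8D³k) = (78.7×10³ × 8.2⁴)/(8 × 59.0³ × 14.369)
    = 3.5582e+08 / 2.36086e+07 = 15.07 → 15 coils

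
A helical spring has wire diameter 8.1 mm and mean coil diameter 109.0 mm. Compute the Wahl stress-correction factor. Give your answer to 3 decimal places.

1.106

C = D/d = 109.0/8.1 = 13.4568
K_W = (4C−1)/(4C−4) + 0.615/C = 52.827/49.827 + 0.0457 = 1.1059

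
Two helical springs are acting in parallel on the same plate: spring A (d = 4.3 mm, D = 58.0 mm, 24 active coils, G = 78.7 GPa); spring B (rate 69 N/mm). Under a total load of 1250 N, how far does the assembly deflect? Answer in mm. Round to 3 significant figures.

17.9 mm

k_A = Gd⁴/(8D³N_a) = (78.7×10³)(4.3⁴)/(8·58.0³·24) = 0.71823 N/mm
Parallel: k_eq = 0.71823 + 69 = 69.718 N/mm
δ = F/k_eq = 1250/69.718 = 17.929 mm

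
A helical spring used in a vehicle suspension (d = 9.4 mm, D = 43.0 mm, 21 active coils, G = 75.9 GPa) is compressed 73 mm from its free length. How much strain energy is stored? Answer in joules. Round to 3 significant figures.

k = Gd⁴/(8D³N_a) = (75.9×10³)(9.4⁴)/(8·43.0³·21) = 44.365 N/mm
U = ½kδ² = 0.5 × 44.365 × 73² = 1.1821e+05 N·mm = 118.21 J

118 J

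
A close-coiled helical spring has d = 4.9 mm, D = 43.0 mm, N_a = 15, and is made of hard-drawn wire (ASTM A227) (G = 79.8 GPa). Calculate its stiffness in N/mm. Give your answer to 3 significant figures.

k = Gd⁴/(8D³N_a) = (79.8×10³ × 4.9⁴) / (8 × 43.0³ × 15)
  = 4.60031e+07 / 9.54084e+06 = 4.8217 N/mm

4.82 N/mm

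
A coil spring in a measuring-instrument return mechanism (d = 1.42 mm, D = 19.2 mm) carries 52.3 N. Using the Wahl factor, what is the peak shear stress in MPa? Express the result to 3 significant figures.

987 MPa

Spring index C = D/d = 19.2/1.42 = 13.5211
K_W = (4C−1)/(4C−4) + 0.615/C = 53.085/50.085 + 0.0455 = 1.1054
τ₀ = 8FD/(πd³) = 8·52.3·19.2/(π·1.42³) = 8033.28/8.9953 = 893.05 MPa
τ_max = K·τ₀ = 1.1054 × 893.05 = 987.17 MPa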